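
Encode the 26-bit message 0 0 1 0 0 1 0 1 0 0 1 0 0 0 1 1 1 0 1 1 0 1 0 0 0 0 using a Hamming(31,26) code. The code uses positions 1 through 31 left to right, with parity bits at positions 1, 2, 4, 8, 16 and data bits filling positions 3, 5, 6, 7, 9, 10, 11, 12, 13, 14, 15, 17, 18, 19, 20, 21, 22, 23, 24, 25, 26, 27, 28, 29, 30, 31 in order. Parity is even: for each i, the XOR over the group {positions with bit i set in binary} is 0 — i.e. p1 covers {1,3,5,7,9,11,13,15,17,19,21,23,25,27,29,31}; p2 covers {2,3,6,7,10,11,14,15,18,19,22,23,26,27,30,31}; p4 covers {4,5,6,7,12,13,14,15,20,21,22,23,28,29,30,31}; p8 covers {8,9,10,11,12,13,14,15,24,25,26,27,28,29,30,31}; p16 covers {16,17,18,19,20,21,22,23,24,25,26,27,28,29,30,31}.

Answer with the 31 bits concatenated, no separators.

Place data at non-parity positions: p1 p2 0 p4 0 1 0 p8 0 1 0 1 0 0 1 p16 0 0 0 1 1 1 0 1 1 0 1 0 0 0 0
p1 (pos 1,3,5,7,9,11,13,15,17,19,21,23,25,27,29,31): XOR of data positions = 0⊕0⊕0⊕0⊕0⊕0⊕1⊕0⊕0⊕1⊕0⊕1⊕1⊕0⊕0 = 0
p2 (pos 2,3,6,7,10,11,14,15,18,19,22,23,26,27,30,31): XOR of data positions = 0⊕1⊕0⊕1⊕0⊕0⊕1⊕0⊕0⊕1⊕0⊕0⊕1⊕0⊕0 = 1
p4 (pos 4,5,6,7,12,13,14,15,20,21,22,23,28,29,30,31): XOR of data positions = 0⊕1⊕0⊕1⊕0⊕0⊕1⊕1⊕1⊕1⊕0⊕0⊕0⊕0⊕0 = 0
p8 (pos 8,9,10,11,12,13,14,15,24,25,26,27,28,29,30,31): XOR of data positions = 0⊕1⊕0⊕1⊕0⊕0⊕1⊕1⊕1⊕0⊕1⊕0⊕0⊕0⊕0 = 0
p16 (pos 16,17,18,19,20,21,22,23,24,25,26,27,28,29,30,31): XOR of data positions = 0⊕0⊕0⊕1⊕1⊕1⊕0⊕1⊕1⊕0⊕1⊕0⊕0⊕0⊕0 = 0
Codeword: 0100010001010010000111011010000

0100010001010010000111011010000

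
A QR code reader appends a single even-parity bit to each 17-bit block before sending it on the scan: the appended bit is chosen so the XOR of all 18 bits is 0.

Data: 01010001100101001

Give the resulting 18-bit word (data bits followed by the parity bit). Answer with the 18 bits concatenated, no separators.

XOR of the 17 data bits: 0⊕1⊕0⊕1⊕0⊕0⊕0⊕1⊕1⊕0⊕0⊕1⊕0⊕1⊕0⊕0⊕1 = 1
Parity bit = 1 (so all 18 bits XOR to 0).

010100011001010011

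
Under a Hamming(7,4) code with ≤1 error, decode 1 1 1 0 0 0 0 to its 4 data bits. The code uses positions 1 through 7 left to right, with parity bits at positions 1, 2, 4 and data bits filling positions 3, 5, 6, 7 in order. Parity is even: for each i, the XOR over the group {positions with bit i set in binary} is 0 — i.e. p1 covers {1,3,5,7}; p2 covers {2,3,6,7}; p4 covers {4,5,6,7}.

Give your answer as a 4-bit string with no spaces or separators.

1000

s1 (pos 1,3,5,7): 1⊕1⊕0⊕0 = 0
s2 (pos 2,3,6,7): 1⊕1⊕0⊕0 = 0
s4 (pos 4,5,6,7): 0⊕0⊕0⊕0 = 0
Syndrome s4…s1 = 000 → no error.
Read data bits from positions 3,5,6,7: 1000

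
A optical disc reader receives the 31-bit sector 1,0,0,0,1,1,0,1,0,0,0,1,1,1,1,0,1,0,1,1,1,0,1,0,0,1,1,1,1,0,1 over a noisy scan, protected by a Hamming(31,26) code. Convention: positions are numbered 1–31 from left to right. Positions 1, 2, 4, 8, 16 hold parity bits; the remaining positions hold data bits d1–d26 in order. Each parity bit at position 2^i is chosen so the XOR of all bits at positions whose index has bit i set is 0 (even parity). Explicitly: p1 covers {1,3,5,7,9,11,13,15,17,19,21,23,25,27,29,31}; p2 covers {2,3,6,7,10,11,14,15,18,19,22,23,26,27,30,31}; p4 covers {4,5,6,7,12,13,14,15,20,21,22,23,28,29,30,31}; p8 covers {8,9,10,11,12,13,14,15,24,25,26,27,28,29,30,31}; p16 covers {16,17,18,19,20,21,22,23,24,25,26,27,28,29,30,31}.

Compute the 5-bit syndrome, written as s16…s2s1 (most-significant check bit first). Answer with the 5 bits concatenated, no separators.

s1 (pos 1,3,5,7,9,11,13,15,17,19,21,23,25,27,29,31): 1⊕0⊕1⊕0⊕0⊕0⊕1⊕1⊕1⊕1⊕1⊕1⊕0⊕1⊕1⊕1 = 1
s2 (pos 2,3,6,7,10,11,14,15,18,19,22,23,26,27,30,31): 0⊕0⊕1⊕0⊕0⊕0⊕1⊕1⊕0⊕1⊕0⊕1⊕1⊕1⊕0⊕1 = 0
s4 (pos 4,5,6,7,12,13,14,15,20,21,22,23,28,29,30,31): 0⊕1⊕1⊕0⊕1⊕1⊕1⊕1⊕1⊕1⊕0⊕1⊕1⊕1⊕0⊕1 = 0
s8 (pos 8,9,10,11,12,13,14,15,24,25,26,27,28,29,30,31): 1⊕0⊕0⊕0⊕1⊕1⊕1⊕1⊕0⊕0⊕1⊕1⊕1⊕1⊕0⊕1 = 0
s16 (pos 16,17,18,19,20,21,22,23,24,25,26,27,28,29,30,31): 0⊕1⊕0⊕1⊕1⊕1⊕0⊕1⊕0⊕0⊕1⊕1⊕1⊕1⊕0⊕1 = 0
Syndrome s16…s1 = 00001 → error at position 1.

00001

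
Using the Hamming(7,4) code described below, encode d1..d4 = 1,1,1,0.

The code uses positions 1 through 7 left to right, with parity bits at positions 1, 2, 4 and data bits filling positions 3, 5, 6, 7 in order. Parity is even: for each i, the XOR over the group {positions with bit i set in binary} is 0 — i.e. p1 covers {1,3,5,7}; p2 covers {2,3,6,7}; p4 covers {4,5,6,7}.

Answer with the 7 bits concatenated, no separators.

0010110

Place data at non-parity positions: p1 p2 1 p4 1 1 0
p1 (pos 1,3,5,7): XOR of data positions = 1⊕1⊕0 = 0
p2 (pos 2,3,6,7): XOR of data positions = 1⊕1⊕0 = 0
p4 (pos 4,5,6,7): XOR of data positions = 1⊕1⊕0 = 0
Codeword: 0010110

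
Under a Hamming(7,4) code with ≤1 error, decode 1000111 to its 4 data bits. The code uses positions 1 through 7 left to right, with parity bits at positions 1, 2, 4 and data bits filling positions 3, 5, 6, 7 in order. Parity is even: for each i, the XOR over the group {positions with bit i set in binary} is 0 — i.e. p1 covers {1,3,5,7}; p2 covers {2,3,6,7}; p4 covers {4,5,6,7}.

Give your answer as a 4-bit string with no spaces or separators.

s1 (pos 1,3,5,7): 1⊕0⊕1⊕1 = 1
s2 (pos 2,3,6,7): 0⊕0⊕1⊕1 = 0
s4 (pos 4,5,6,7): 0⊕1⊕1⊕1 = 1
Syndrome s4…s1 = 101 → error at position 5.
Flip position 5: 1000111 → 1000011
Read data bits from positions 3,5,6,7: 0011

0011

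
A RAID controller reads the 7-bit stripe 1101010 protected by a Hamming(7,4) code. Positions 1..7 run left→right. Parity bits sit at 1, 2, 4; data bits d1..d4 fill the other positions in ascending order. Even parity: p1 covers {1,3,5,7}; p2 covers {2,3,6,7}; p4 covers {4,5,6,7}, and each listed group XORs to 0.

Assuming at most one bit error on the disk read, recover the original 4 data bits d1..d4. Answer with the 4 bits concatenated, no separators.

s1 (pos 1,3,5,7): 1⊕0⊕0⊕0 = 1
s2 (pos 2,3,6,7): 1⊕0⊕1⊕0 = 0
s4 (pos 4,5,6,7): 1⊕0⊕1⊕0 = 0
Syndrome s4…s1 = 001 → error at position 1.
Flip position 1: 1101010 → 0101010
Read data bits from positions 3,5,6,7: 0010

0010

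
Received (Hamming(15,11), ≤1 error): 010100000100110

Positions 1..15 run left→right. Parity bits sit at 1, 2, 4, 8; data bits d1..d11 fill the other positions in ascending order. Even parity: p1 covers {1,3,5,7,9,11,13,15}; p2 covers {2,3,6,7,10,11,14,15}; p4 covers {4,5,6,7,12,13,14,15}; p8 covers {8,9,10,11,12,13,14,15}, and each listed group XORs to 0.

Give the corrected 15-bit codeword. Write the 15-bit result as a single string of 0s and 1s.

010100000100111

s1 (pos 1,3,5,7,9,11,13,15): 0⊕0⊕0⊕0⊕0⊕0⊕1⊕0 = 1
s2 (pos 2,3,6,7,10,11,14,15): 1⊕0⊕0⊕0⊕1⊕0⊕1⊕0 = 1
s4 (pos 4,5,6,7,12,13,14,15): 1⊕0⊕0⊕0⊕0⊕1⊕1⊕0 = 1
s8 (pos 8,9,10,11,12,13,14,15): 0⊕0⊕1⊕0⊕0⊕1⊕1⊕0 = 1
Syndrome s8…s1 = 1111 → error at position 15.
Flip position 15: 010100000100110 → 010100000100111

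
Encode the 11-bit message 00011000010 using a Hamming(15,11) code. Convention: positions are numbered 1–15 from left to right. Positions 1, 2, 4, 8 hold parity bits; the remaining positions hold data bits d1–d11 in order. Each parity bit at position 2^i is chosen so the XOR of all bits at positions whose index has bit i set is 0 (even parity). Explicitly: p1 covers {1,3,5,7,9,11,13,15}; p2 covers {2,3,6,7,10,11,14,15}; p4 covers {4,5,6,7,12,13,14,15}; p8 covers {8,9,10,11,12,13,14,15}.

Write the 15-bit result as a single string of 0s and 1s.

Place data at non-parity positions: p1 p2 0 p4 0 0 1 p8 1 0 0 0 0 1 0
p1 (pos 1,3,5,7,9,11,13,15): XOR of data positions = 0⊕0⊕1⊕1⊕0⊕0⊕0 = 0
p2 (pos 2,3,6,7,10,11,14,15): XOR of data positions = 0⊕0⊕1⊕0⊕0⊕1⊕0 = 0
p4 (pos 4,5,6,7,12,13,14,15): XOR of data positions = 0⊕0⊕1⊕0⊕0⊕1⊕0 = 0
p8 (pos 8,9,10,11,12,13,14,15): XOR of data positions = 1⊕0⊕0⊕0⊕0⊕1⊕0 = 0
Codeword: 000000101000010

000000101000010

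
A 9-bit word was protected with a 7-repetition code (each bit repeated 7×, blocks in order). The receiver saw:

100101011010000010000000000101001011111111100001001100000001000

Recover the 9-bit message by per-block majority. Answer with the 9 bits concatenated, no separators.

000001000

Block 1 (1001010): 3 ones → 0
Block 2 (1101000): 3 ones → 0
Block 3 (0010000): 1 one → 0
Block 4 (0000001): 1 one → 0
Block 5 (0100101): 3 ones → 0
Block 6 (1111111): 7 ones → 1
Block 7 (1000010): 2 ones → 0
Block 8 (0110000): 2 ones → 0
Block 9 (0001000): 1 one → 0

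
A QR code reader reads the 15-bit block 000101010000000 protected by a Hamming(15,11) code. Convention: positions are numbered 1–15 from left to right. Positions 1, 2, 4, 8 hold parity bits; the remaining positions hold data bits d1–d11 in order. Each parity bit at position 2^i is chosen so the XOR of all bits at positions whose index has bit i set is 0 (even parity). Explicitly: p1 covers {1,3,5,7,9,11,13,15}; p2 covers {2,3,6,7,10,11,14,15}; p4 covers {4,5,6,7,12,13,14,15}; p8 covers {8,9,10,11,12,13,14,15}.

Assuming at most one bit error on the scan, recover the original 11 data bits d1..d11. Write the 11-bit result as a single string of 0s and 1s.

s1 (pos 1,3,5,7,9,11,13,15): 0⊕0⊕0⊕0⊕0⊕0⊕0⊕0 = 0
s2 (pos 2,3,6,7,10,11,14,15): 0⊕0⊕1⊕0⊕0⊕0⊕0⊕0 = 1
s4 (pos 4,5,6,7,12,13,14,15): 1⊕0⊕1⊕0⊕0⊕0⊕0⊕0 = 0
s8 (pos 8,9,10,11,12,13,14,15): 1⊕0⊕0⊕0⊕0⊕0⊕0⊕0 = 1
Syndrome s8…s1 = 1010 → error at position 10.
Flip position 10: 000101010000000 → 000101010100000
Read data bits from positions 3,5,6,7,9,10,11,12,13,14,15: 00100100000

00100100000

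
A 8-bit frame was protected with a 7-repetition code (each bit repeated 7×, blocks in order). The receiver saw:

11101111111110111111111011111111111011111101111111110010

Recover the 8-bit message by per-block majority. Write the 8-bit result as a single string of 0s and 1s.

Block 1 (1110111): 6 ones → 1
Block 2 (1111110): 6 ones → 1
Block 3 (1111111): 7 ones → 1
Block 4 (1101111): 6 ones → 1
Block 5 (1111111): 7 ones → 1
Block 6 (0111111): 6 ones → 1
Block 7 (0111111): 6 ones → 1
Block 8 (1110010): 4 ones → 1

11111111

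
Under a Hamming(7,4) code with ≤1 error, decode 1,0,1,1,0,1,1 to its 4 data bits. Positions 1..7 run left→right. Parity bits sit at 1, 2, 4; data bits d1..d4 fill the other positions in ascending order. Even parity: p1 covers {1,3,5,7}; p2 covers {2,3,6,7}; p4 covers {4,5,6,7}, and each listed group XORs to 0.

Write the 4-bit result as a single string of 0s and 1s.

1010

s1 (pos 1,3,5,7): 1⊕1⊕0⊕1 = 1
s2 (pos 2,3,6,7): 0⊕1⊕1⊕1 = 1
s4 (pos 4,5,6,7): 1⊕0⊕1⊕1 = 1
Syndrome s4…s1 = 111 → error at position 7.
Flip position 7: 1011011 → 1011010
Read data bits from positions 3,5,6,7: 1010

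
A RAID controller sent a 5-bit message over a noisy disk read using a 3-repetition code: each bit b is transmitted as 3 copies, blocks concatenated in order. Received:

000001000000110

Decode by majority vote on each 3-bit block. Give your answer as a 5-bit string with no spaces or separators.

00001

Block 1 (000): 0 ones → 0
Block 2 (001): 1 one → 0
Block 3 (000): 0 ones → 0
Block 4 (000): 0 ones → 0
Block 5 (110): 2 ones → 1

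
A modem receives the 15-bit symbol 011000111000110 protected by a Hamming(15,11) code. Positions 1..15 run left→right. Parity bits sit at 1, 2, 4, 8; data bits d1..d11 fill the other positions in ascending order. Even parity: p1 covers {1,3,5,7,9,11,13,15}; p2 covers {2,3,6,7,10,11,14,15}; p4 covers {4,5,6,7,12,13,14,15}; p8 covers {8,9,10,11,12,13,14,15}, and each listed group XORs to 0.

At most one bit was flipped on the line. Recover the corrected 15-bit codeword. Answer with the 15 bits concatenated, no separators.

s1 (pos 1,3,5,7,9,11,13,15): 0⊕1⊕0⊕1⊕1⊕0⊕1⊕0 = 0
s2 (pos 2,3,6,7,10,11,14,15): 1⊕1⊕0⊕1⊕0⊕0⊕1⊕0 = 0
s4 (pos 4,5,6,7,12,13,14,15): 0⊕0⊕0⊕1⊕0⊕1⊕1⊕0 = 1
s8 (pos 8,9,10,11,12,13,14,15): 1⊕1⊕0⊕0⊕0⊕1⊕1⊕0 = 0
Syndrome s8…s1 = 0100 → error at position 4.
Flip position 4: 011000111000110 → 011100111000110

011100111000110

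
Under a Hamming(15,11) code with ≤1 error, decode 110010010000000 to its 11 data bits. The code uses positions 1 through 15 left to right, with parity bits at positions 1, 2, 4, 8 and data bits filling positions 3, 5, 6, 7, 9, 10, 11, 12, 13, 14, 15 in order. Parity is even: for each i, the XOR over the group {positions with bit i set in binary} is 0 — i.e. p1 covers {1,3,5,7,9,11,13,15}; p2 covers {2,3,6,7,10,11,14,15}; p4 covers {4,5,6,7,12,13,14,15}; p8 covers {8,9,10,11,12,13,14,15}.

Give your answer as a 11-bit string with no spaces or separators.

s1 (pos 1,3,5,7,9,11,13,15): 1⊕0⊕1⊕0⊕0⊕0⊕0⊕0 = 0
s2 (pos 2,3,6,7,10,11,14,15): 1⊕0⊕0⊕0⊕0⊕0⊕0⊕0 = 1
s4 (pos 4,5,6,7,12,13,14,15): 0⊕1⊕0⊕0⊕0⊕0⊕0⊕0 = 1
s8 (pos 8,9,10,11,12,13,14,15): 1⊕0⊕0⊕0⊕0⊕0⊕0⊕0 = 1
Syndrome s8…s1 = 1110 → error at position 14.
Flip position 14: 110010010000000 → 110010010000010
Read data bits from positions 3,5,6,7,9,10,11,12,13,14,15: 01000000010

01000000010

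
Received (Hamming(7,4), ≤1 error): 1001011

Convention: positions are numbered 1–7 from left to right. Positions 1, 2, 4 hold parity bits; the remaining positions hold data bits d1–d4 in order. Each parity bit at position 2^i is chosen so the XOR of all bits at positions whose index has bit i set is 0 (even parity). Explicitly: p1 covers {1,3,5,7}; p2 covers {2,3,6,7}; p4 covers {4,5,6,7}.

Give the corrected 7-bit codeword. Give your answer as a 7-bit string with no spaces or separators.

s1 (pos 1,3,5,7): 1⊕0⊕0⊕1 = 0
s2 (pos 2,3,6,7): 0⊕0⊕1⊕1 = 0
s4 (pos 4,5,6,7): 1⊕0⊕1⊕1 = 1
Syndrome s4…s1 = 100 → error at position 4.
Flip position 4: 1001011 → 1000011

1000011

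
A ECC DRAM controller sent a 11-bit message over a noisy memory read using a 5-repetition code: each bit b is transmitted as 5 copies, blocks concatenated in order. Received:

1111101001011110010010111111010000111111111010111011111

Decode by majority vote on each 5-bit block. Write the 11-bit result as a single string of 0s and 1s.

Block 1 (11111): 5 ones → 1
Block 2 (01001): 2 ones → 0
Block 3 (01111): 4 ones → 1
Block 4 (00100): 1 one → 0
Block 5 (10111): 4 ones → 1
Block 6 (11101): 4 ones → 1
Block 7 (00001): 1 one → 0
Block 8 (11111): 5 ones → 1
Block 9 (11101): 4 ones → 1
Block 10 (01110): 3 ones → 1
Block 11 (11111): 5 ones → 1

10101101111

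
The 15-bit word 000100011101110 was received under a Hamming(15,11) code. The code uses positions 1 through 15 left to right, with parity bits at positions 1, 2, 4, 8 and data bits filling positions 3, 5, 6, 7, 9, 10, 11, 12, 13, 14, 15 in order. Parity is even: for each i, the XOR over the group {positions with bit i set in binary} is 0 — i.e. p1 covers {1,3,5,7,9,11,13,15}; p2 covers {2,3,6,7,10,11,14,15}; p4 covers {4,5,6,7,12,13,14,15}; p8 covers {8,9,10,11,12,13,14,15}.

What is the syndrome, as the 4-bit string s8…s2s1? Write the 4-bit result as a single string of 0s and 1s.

s1 (pos 1,3,5,7,9,11,13,15): 0⊕0⊕0⊕0⊕1⊕0⊕1⊕0 = 0
s2 (pos 2,3,6,7,10,11,14,15): 0⊕0⊕0⊕0⊕1⊕0⊕1⊕0 = 0
s4 (pos 4,5,6,7,12,13,14,15): 1⊕0⊕0⊕0⊕1⊕1⊕1⊕0 = 0
s8 (pos 8,9,10,11,12,13,14,15): 1⊕1⊕1⊕0⊕1⊕1⊕1⊕0 = 0
Syndrome s8…s1 = 0000 → no error.

0000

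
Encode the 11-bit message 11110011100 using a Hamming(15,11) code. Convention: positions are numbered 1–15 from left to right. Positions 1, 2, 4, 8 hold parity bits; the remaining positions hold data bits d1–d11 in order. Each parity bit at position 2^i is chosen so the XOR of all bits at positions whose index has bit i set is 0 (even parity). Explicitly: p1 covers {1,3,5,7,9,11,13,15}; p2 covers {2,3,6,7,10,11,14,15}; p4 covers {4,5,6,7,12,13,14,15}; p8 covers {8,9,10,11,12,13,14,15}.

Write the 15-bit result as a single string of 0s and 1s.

Place data at non-parity positions: p1 p2 1 p4 1 1 1 p8 0 0 1 1 1 0 0
p1 (pos 1,3,5,7,9,11,13,15): XOR of data positions = 1⊕1⊕1⊕0⊕1⊕1⊕0 = 1
p2 (pos 2,3,6,7,10,11,14,15): XOR of data positions = 1⊕1⊕1⊕0⊕1⊕0⊕0 = 0
p4 (pos 4,5,6,7,12,13,14,15): XOR of data positions = 1⊕1⊕1⊕1⊕1⊕0⊕0 = 1
p8 (pos 8,9,10,11,12,13,14,15): XOR of data positions = 0⊕0⊕1⊕1⊕1⊕0⊕0 = 1
Codeword: 101111110011100

101111110011100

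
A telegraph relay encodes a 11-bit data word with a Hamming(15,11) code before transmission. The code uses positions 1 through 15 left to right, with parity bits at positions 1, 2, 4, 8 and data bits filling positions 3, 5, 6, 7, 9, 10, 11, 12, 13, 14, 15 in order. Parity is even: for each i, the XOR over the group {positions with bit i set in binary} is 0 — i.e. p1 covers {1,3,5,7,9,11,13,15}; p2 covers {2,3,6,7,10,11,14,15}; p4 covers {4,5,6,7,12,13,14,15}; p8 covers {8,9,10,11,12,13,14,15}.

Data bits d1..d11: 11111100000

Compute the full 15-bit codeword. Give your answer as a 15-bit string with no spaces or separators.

001111101100000

Place data at non-parity positions: p1 p2 1 p4 1 1 1 p8 1 1 0 0 0 0 0
p1 (pos 1,3,5,7,9,11,13,15): XOR of data positions = 1⊕1⊕1⊕1⊕0⊕0⊕0 = 0
p2 (pos 2,3,6,7,10,11,14,15): XOR of data positions = 1⊕1⊕1⊕1⊕0⊕0⊕0 = 0
p4 (pos 4,5,6,7,12,13,14,15): XOR of data positions = 1⊕1⊕1⊕0⊕0⊕0⊕0 = 1
p8 (pos 8,9,10,11,12,13,14,15): XOR of data positions = 1⊕1⊕0⊕0⊕0⊕0⊕0 = 0
Codeword: 001111101100000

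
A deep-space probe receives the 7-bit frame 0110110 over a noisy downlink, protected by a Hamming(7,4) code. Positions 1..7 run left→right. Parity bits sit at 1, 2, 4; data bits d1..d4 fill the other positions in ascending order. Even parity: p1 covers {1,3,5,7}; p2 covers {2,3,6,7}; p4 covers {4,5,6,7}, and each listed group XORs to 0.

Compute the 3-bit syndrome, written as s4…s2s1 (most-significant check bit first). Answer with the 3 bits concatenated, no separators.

010

s1 (pos 1,3,5,7): 0⊕1⊕1⊕0 = 0
s2 (pos 2,3,6,7): 1⊕1⊕1⊕0 = 1
s4 (pos 4,5,6,7): 0⊕1⊕1⊕0 = 0
Syndrome s4…s1 = 010 → error at position 2.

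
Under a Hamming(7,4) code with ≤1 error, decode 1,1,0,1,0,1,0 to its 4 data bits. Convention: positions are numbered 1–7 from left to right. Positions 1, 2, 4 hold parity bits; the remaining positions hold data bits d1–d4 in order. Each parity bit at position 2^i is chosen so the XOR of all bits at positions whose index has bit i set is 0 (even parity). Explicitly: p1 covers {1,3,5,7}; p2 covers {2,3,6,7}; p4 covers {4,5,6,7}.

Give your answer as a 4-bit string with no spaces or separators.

0010

s1 (pos 1,3,5,7): 1⊕0⊕0⊕0 = 1
s2 (pos 2,3,6,7): 1⊕0⊕1⊕0 = 0
s4 (pos 4,5,6,7): 1⊕0⊕1⊕0 = 0
Syndrome s4…s1 = 001 → error at position 1.
Flip position 1: 1101010 → 0101010
Read data bits from positions 3,5,6,7: 0010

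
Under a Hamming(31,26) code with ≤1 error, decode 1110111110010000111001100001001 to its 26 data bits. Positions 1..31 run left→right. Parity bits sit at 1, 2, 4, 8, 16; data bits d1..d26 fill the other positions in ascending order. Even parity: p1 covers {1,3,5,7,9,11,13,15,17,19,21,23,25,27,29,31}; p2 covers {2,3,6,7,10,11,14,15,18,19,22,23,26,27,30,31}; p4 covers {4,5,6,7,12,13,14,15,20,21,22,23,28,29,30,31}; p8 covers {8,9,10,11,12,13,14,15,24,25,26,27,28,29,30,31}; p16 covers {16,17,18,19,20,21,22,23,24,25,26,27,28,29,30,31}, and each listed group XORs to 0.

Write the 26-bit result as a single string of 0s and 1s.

11111001000111001100011001

s1 (pos 1,3,5,7,9,11,13,15,17,19,21,23,25,27,29,31): 1⊕1⊕1⊕1⊕1⊕0⊕0⊕0⊕1⊕1⊕0⊕1⊕0⊕0⊕0⊕1 = 1
s2 (pos 2,3,6,7,10,11,14,15,18,19,22,23,26,27,30,31): 1⊕1⊕1⊕1⊕0⊕0⊕0⊕0⊕1⊕1⊕1⊕1⊕0⊕0⊕0⊕1 = 1
s4 (pos 4,5,6,7,12,13,14,15,20,21,22,23,28,29,30,31): 0⊕1⊕1⊕1⊕1⊕0⊕0⊕0⊕0⊕0⊕1⊕1⊕1⊕0⊕0⊕1 = 0
s8 (pos 8,9,10,11,12,13,14,15,24,25,26,27,28,29,30,31): 1⊕1⊕0⊕0⊕1⊕0⊕0⊕0⊕0⊕0⊕0⊕0⊕1⊕0⊕0⊕1 = 1
s16 (pos 16,17,18,19,20,21,22,23,24,25,26,27,28,29,30,31): 0⊕1⊕1⊕1⊕0⊕0⊕1⊕1⊕0⊕0⊕0⊕0⊕1⊕0⊕0⊕1 = 1
Syndrome s16…s1 = 11011 → error at position 27.
Flip position 27: 1110111110010000111001100001001 → 1110111110010000111001100011001
Read data bits from positions 3,5,6,7,9,10,11,12,13,14,15,17,18,19,20,21,22,23,24,25,26,27,28,29,30,31: 11111001000111001100011001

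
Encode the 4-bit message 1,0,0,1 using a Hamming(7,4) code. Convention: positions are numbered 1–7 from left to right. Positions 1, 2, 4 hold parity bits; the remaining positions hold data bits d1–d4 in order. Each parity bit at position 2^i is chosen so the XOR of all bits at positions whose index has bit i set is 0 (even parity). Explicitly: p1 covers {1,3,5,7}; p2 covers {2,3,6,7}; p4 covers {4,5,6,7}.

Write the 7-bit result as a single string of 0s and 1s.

Place data at non-parity positions: p1 p2 1 p4 0 0 1
p1 (pos 1,3,5,7): XOR of data positions = 1⊕0⊕1 = 0
p2 (pos 2,3,6,7): XOR of data positions = 1⊕0⊕1 = 0
p4 (pos 4,5,6,7): XOR of data positions = 0⊕0⊕1 = 1
Codeword: 0011001

0011001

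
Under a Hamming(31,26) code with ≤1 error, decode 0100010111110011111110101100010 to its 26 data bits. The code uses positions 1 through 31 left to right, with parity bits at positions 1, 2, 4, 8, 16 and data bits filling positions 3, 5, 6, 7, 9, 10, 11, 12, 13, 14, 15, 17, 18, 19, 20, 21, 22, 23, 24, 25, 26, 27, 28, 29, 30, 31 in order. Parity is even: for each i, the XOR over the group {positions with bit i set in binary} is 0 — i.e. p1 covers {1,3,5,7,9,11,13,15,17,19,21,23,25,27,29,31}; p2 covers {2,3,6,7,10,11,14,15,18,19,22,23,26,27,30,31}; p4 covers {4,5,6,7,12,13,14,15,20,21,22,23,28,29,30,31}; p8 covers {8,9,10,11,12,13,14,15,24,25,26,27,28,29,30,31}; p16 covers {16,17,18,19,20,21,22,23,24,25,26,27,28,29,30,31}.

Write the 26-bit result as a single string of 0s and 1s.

s1 (pos 1,3,5,7,9,11,13,15,17,19,21,23,25,27,29,31): 0⊕0⊕0⊕0⊕1⊕1⊕0⊕1⊕1⊕1⊕1⊕1⊕1⊕0⊕0⊕0 = 0
s2 (pos 2,3,6,7,10,11,14,15,18,19,22,23,26,27,30,31): 1⊕0⊕1⊕0⊕1⊕1⊕0⊕1⊕1⊕1⊕0⊕1⊕1⊕0⊕1⊕0 = 0
s4 (pos 4,5,6,7,12,13,14,15,20,21,22,23,28,29,30,31): 0⊕0⊕1⊕0⊕1⊕0⊕0⊕1⊕1⊕1⊕0⊕1⊕0⊕0⊕1⊕0 = 1
s8 (pos 8,9,10,11,12,13,14,15,24,25,26,27,28,29,30,31): 1⊕1⊕1⊕1⊕1⊕0⊕0⊕1⊕0⊕1⊕1⊕0⊕0⊕0⊕1⊕0 = 1
s16 (pos 16,17,18,19,20,21,22,23,24,25,26,27,28,29,30,31): 1⊕1⊕1⊕1⊕1⊕1⊕0⊕1⊕0⊕1⊕1⊕0⊕0⊕0⊕1⊕0 = 0
Syndrome s16…s1 = 01100 → error at position 12.
Flip position 12: 0100010111110011111110101100010 → 0100010111100011111110101100010
Read data bits from positions 3,5,6,7,9,10,11,12,13,14,15,17,18,19,20,21,22,23,24,25,26,27,28,29,30,31: 00101110001111110101100010

00101110001111110101100010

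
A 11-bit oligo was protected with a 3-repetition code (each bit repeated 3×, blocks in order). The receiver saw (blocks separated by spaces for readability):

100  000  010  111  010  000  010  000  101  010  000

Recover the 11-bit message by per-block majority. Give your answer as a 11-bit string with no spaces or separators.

00010000100

Block 1 (100): 1 one → 0
Block 2 (000): 0 ones → 0
Block 3 (010): 1 one → 0
Block 4 (111): 3 ones → 1
Block 5 (010): 1 one → 0
Block 6 (000): 0 ones → 0
Block 7 (010): 1 one → 0
Block 8 (000): 0 ones → 0
Block 9 (101): 2 ones → 1
Block 10 (010): 1 one → 0
Block 11 (000): 0 ones → 0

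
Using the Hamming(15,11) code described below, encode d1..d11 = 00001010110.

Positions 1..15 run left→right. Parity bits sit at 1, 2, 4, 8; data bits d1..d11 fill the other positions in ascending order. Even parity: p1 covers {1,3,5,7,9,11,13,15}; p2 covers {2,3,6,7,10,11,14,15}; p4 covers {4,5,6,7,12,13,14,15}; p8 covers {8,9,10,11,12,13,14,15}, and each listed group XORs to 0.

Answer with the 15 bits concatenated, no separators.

100000001010110

Place data at non-parity positions: p1 p2 0 p4 0 0 0 p8 1 0 1 0 1 1 0
p1 (pos 1,3,5,7,9,11,13,15): XOR of data positions = 0⊕0⊕0⊕1⊕1⊕1⊕0 = 1
p2 (pos 2,3,6,7,10,11,14,15): XOR of data positions = 0⊕0⊕0⊕0⊕1⊕1⊕0 = 0
p4 (pos 4,5,6,7,12,13,14,15): XOR of data positions = 0⊕0⊕0⊕0⊕1⊕1⊕0 = 0
p8 (pos 8,9,10,11,12,13,14,15): XOR of data positions = 1⊕0⊕1⊕0⊕1⊕1⊕0 = 0
Codeword: 100000001010110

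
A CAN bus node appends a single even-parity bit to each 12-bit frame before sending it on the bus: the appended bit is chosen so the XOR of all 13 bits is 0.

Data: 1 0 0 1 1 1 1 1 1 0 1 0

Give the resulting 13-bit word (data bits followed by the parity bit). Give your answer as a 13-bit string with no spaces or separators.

1001111110100

XOR of the 12 data bits: 1⊕0⊕0⊕1⊕1⊕1⊕1⊕1⊕1⊕0⊕1⊕0 = 0
Parity bit = 0 (so all 13 bits XOR to 0).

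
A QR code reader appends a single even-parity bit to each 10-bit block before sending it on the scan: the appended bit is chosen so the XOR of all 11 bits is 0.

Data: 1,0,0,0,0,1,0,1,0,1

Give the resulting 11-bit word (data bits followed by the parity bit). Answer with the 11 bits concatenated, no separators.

10000101010

XOR of the 10 data bits: 1⊕0⊕0⊕0⊕0⊕1⊕0⊕1⊕0⊕1 = 0
Parity bit = 0 (so all 11 bits XOR to 0).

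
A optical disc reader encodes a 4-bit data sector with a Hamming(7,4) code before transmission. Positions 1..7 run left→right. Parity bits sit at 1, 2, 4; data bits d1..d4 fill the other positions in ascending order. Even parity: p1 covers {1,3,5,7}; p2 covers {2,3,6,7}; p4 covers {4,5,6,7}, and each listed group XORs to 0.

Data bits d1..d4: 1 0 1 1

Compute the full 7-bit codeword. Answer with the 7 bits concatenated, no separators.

0110011

Place data at non-parity positions: p1 p2 1 p4 0 1 1
p1 (pos 1,3,5,7): XOR of data positions = 1⊕0⊕1 = 0
p2 (pos 2,3,6,7): XOR of data positions = 1⊕1⊕1 = 1
p4 (pos 4,5,6,7): XOR of data positions = 0⊕1⊕1 = 0
Codeword: 0110011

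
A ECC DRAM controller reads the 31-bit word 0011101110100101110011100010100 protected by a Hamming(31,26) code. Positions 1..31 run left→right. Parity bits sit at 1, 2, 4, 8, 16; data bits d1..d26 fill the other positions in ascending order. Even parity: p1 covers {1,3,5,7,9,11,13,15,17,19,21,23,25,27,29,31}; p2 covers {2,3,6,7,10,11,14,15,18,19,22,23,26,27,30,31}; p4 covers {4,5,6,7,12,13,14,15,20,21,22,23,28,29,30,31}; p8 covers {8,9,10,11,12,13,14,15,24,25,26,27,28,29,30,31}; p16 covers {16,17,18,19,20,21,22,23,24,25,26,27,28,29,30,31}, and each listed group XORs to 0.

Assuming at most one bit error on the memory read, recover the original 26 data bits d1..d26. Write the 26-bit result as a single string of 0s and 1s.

11011010010110011100010100

s1 (pos 1,3,5,7,9,11,13,15,17,19,21,23,25,27,29,31): 0⊕1⊕1⊕1⊕1⊕1⊕0⊕0⊕1⊕0⊕1⊕1⊕0⊕1⊕1⊕0 = 0
s2 (pos 2,3,6,7,10,11,14,15,18,19,22,23,26,27,30,31): 0⊕1⊕0⊕1⊕0⊕1⊕1⊕0⊕1⊕0⊕1⊕1⊕0⊕1⊕0⊕0 = 0
s4 (pos 4,5,6,7,12,13,14,15,20,21,22,23,28,29,30,31): 1⊕1⊕0⊕1⊕0⊕0⊕1⊕0⊕0⊕1⊕1⊕1⊕0⊕1⊕0⊕0 = 0
s8 (pos 8,9,10,11,12,13,14,15,24,25,26,27,28,29,30,31): 1⊕1⊕0⊕1⊕0⊕0⊕1⊕0⊕0⊕0⊕0⊕1⊕0⊕1⊕0⊕0 = 0
s16 (pos 16,17,18,19,20,21,22,23,24,25,26,27,28,29,30,31): 1⊕1⊕1⊕0⊕0⊕1⊕1⊕1⊕0⊕0⊕0⊕1⊕0⊕1⊕0⊕0 = 0
Syndrome s16…s1 = 00000 → no error.
Read data bits from positions 3,5,6,7,9,10,11,12,13,14,15,17,18,19,20,21,22,23,24,25,26,27,28,29,30,31: 11011010010110011100010100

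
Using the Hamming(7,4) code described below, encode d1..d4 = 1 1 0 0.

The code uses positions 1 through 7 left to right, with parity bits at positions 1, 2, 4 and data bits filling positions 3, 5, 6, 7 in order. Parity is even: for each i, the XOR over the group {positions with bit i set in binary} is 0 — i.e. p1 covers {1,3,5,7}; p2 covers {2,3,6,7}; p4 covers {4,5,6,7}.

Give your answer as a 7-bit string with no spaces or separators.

0111100

Place data at non-parity positions: p1 p2 1 p4 1 0 0
p1 (pos 1,3,5,7): XOR of data positions = 1⊕1⊕0 = 0
p2 (pos 2,3,6,7): XOR of data positions = 1⊕0⊕0 = 1
p4 (pos 4,5,6,7): XOR of data positions = 1⊕0⊕0 = 1
Codeword: 0111100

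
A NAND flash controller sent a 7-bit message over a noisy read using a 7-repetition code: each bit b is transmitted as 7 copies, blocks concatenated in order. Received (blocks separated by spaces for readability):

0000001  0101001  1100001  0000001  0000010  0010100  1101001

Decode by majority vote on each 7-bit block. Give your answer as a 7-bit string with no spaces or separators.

0000001

Block 1 (0000001): 1 one → 0
Block 2 (0101001): 3 ones → 0
Block 3 (1100001): 3 ones → 0
Block 4 (0000001): 1 one → 0
Block 5 (0000010): 1 one → 0
Block 6 (0010100): 2 ones → 0
Block 7 (1101001): 4 ones → 1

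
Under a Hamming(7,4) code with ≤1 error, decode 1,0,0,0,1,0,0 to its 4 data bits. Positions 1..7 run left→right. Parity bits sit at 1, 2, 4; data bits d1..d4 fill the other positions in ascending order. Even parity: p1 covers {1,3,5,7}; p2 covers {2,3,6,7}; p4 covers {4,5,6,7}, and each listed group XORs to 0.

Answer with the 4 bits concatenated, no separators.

0100

s1 (pos 1,3,5,7): 1⊕0⊕1⊕0 = 0
s2 (pos 2,3,6,7): 0⊕0⊕0⊕0 = 0
s4 (pos 4,5,6,7): 0⊕1⊕0⊕0 = 1
Syndrome s4…s1 = 100 → error at position 4.
Flip position 4: 1000100 → 1001100
Read data bits from positions 3,5,6,7: 0100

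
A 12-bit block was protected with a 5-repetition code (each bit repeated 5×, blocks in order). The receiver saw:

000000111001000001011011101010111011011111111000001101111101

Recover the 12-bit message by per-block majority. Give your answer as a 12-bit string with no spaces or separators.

010010111011

Block 1 (00000): 0 ones → 0
Block 2 (01110): 3 ones → 1
Block 3 (01000): 1 one → 0
Block 4 (00101): 2 ones → 0
Block 5 (10111): 4 ones → 1
Block 6 (01010): 2 ones → 0
Block 7 (11101): 4 ones → 1
Block 8 (10111): 4 ones → 1
Block 9 (11111): 5 ones → 1
Block 10 (00000): 0 ones → 0
Block 11 (11011): 4 ones → 1
Block 12 (11101): 4 ones → 1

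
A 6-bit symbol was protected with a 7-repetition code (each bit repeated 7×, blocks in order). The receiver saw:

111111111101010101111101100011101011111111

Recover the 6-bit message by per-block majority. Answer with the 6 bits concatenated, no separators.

Block 1 (1111111): 7 ones → 1
Block 2 (1110101): 5 ones → 1
Block 3 (0101111): 5 ones → 1
Block 4 (1011000): 3 ones → 0
Block 5 (1110101): 5 ones → 1
Block 6 (1111111): 7 ones → 1

111011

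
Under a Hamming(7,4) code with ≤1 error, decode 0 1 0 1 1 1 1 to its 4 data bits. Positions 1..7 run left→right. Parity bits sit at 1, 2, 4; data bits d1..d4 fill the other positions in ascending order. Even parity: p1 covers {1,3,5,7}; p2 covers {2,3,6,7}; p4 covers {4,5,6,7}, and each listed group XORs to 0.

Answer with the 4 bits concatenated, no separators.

s1 (pos 1,3,5,7): 0⊕0⊕1⊕1 = 0
s2 (pos 2,3,6,7): 1⊕0⊕1⊕1 = 1
s4 (pos 4,5,6,7): 1⊕1⊕1⊕1 = 0
Syndrome s4…s1 = 010 → error at position 2.
Flip position 2: 0101111 → 0001111
Read data bits from positions 3,5,6,7: 0111

0111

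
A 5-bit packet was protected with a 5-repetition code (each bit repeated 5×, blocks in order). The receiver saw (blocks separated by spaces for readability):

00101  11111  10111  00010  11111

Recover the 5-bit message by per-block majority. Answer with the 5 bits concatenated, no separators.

01101

Block 1 (00101): 2 ones → 0
Block 2 (11111): 5 ones → 1
Block 3 (10111): 4 ones → 1
Block 4 (00010): 1 one → 0
Block 5 (11111): 5 ones → 1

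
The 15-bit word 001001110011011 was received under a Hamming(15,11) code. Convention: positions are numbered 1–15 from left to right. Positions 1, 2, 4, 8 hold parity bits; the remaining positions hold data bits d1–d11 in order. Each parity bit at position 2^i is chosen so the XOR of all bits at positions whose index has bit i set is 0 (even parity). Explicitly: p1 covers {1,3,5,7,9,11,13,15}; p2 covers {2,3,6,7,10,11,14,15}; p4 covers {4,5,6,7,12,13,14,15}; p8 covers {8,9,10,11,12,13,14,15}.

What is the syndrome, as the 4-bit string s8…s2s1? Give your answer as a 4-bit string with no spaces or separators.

1100

s1 (pos 1,3,5,7,9,11,13,15): 0⊕1⊕0⊕1⊕0⊕1⊕0⊕1 = 0
s2 (pos 2,3,6,7,10,11,14,15): 0⊕1⊕1⊕1⊕0⊕1⊕1⊕1 = 0
s4 (pos 4,5,6,7,12,13,14,15): 0⊕0⊕1⊕1⊕1⊕0⊕1⊕1 = 1
s8 (pos 8,9,10,11,12,13,14,15): 1⊕0⊕0⊕1⊕1⊕0⊕1⊕1 = 1
Syndrome s8…s1 = 1100 → error at position 12.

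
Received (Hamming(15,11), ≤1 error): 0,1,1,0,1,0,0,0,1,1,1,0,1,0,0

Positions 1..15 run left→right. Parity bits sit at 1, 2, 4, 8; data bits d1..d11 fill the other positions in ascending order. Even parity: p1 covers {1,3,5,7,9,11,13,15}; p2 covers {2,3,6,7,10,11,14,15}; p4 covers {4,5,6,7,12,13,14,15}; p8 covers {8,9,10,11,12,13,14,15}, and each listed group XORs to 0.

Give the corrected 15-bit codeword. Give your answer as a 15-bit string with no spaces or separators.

111010001110100

s1 (pos 1,3,5,7,9,11,13,15): 0⊕1⊕1⊕0⊕1⊕1⊕1⊕0 = 1
s2 (pos 2,3,6,7,10,11,14,15): 1⊕1⊕0⊕0⊕1⊕1⊕0⊕0 = 0
s4 (pos 4,5,6,7,12,13,14,15): 0⊕1⊕0⊕0⊕0⊕1⊕0⊕0 = 0
s8 (pos 8,9,10,11,12,13,14,15): 0⊕1⊕1⊕1⊕0⊕1⊕0⊕0 = 0
Syndrome s8…s1 = 0001 → error at position 1.
Flip position 1: 011010001110100 → 111010001110100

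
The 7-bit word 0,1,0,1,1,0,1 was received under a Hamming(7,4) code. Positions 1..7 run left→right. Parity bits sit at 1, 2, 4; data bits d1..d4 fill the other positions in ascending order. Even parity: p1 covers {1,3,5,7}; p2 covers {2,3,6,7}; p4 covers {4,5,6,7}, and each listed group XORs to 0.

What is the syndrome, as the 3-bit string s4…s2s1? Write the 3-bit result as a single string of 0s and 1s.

100

s1 (pos 1,3,5,7): 0⊕0⊕1⊕1 = 0
s2 (pos 2,3,6,7): 1⊕0⊕0⊕1 = 0
s4 (pos 4,5,6,7): 1⊕1⊕0⊕1 = 1
Syndrome s4…s1 = 100 → error at position 4.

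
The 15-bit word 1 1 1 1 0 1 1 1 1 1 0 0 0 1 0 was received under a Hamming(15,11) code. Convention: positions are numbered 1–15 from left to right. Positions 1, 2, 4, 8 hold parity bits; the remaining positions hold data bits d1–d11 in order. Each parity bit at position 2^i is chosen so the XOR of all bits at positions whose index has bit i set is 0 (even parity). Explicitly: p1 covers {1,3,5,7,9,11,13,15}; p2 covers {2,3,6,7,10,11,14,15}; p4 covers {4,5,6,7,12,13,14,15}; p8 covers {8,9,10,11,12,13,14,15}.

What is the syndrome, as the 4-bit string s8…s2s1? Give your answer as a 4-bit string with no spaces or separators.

0000

s1 (pos 1,3,5,7,9,11,13,15): 1⊕1⊕0⊕1⊕1⊕0⊕0⊕0 = 0
s2 (pos 2,3,6,7,10,11,14,15): 1⊕1⊕1⊕1⊕1⊕0⊕1⊕0 = 0
s4 (pos 4,5,6,7,12,13,14,15): 1⊕0⊕1⊕1⊕0⊕0⊕1⊕0 = 0
s8 (pos 8,9,10,11,12,13,14,15): 1⊕1⊕1⊕0⊕0⊕0⊕1⊕0 = 0
Syndrome s8…s1 = 0000 → no error.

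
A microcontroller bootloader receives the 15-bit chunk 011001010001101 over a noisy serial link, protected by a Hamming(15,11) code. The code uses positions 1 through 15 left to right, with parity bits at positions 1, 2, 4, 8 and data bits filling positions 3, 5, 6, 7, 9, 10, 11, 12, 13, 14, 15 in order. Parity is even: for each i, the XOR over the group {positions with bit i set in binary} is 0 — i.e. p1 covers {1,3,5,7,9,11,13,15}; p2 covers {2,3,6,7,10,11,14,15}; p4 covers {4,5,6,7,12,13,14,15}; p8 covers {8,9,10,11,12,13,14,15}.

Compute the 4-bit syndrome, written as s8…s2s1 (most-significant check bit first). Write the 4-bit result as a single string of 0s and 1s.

s1 (pos 1,3,5,7,9,11,13,15): 0⊕1⊕0⊕0⊕0⊕0⊕1⊕1 = 1
s2 (pos 2,3,6,7,10,11,14,15): 1⊕1⊕1⊕0⊕0⊕0⊕0⊕1 = 0
s4 (pos 4,5,6,7,12,13,14,15): 0⊕0⊕1⊕0⊕1⊕1⊕0⊕1 = 0
s8 (pos 8,9,10,11,12,13,14,15): 1⊕0⊕0⊕0⊕1⊕1⊕0⊕1 = 0
Syndrome s8…s1 = 0001 → error at position 1.

0001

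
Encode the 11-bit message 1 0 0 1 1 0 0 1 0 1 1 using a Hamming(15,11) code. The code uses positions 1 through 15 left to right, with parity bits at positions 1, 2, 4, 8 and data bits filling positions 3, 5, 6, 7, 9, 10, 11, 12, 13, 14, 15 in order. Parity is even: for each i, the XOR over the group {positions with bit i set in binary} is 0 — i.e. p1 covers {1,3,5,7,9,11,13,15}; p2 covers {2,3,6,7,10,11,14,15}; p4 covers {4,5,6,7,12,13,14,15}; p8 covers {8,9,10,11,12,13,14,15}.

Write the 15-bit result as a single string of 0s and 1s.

Place data at non-parity positions: p1 p2 1 p4 0 0 1 p8 1 0 0 1 0 1 1
p1 (pos 1,3,5,7,9,11,13,15): XOR of data positions = 1⊕0⊕1⊕1⊕0⊕0⊕1 = 0
p2 (pos 2,3,6,7,10,11,14,15): XOR of data positions = 1⊕0⊕1⊕0⊕0⊕1⊕1 = 0
p4 (pos 4,5,6,7,12,13,14,15): XOR of data positions = 0⊕0⊕1⊕1⊕0⊕1⊕1 = 0
p8 (pos 8,9,10,11,12,13,14,15): XOR of data positions = 1⊕0⊕0⊕1⊕0⊕1⊕1 = 0
Codeword: 001000101001011

001000101001011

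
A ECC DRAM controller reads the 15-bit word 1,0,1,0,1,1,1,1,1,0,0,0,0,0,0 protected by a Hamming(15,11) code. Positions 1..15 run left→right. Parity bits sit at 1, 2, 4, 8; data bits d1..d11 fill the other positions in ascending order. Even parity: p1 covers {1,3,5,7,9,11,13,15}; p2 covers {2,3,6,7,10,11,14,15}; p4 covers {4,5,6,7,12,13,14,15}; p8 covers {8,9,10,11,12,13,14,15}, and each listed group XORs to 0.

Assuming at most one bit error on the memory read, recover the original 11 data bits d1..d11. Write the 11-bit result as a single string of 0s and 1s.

11101000000

s1 (pos 1,3,5,7,9,11,13,15): 1⊕1⊕1⊕1⊕1⊕0⊕0⊕0 = 1
s2 (pos 2,3,6,7,10,11,14,15): 0⊕1⊕1⊕1⊕0⊕0⊕0⊕0 = 1
s4 (pos 4,5,6,7,12,13,14,15): 0⊕1⊕1⊕1⊕0⊕0⊕0⊕0 = 1
s8 (pos 8,9,10,11,12,13,14,15): 1⊕1⊕0⊕0⊕0⊕0⊕0⊕0 = 0
Syndrome s8…s1 = 0111 → error at position 7.
Flip position 7: 101011111000000 → 101011011000000
Read data bits from positions 3,5,6,7,9,10,11,12,13,14,15: 11101000000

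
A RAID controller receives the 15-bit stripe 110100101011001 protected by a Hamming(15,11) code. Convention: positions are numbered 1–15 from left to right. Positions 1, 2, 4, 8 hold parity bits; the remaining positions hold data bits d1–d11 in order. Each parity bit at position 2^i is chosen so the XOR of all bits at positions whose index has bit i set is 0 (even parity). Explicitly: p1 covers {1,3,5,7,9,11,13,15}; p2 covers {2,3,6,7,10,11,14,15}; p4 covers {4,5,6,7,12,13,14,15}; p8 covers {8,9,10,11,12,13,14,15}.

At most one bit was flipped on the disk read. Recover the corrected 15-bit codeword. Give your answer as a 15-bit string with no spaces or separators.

s1 (pos 1,3,5,7,9,11,13,15): 1⊕0⊕0⊕1⊕1⊕1⊕0⊕1 = 1
s2 (pos 2,3,6,7,10,11,14,15): 1⊕0⊕0⊕1⊕0⊕1⊕0⊕1 = 0
s4 (pos 4,5,6,7,12,13,14,15): 1⊕0⊕0⊕1⊕1⊕0⊕0⊕1 = 0
s8 (pos 8,9,10,11,12,13,14,15): 0⊕1⊕0⊕1⊕1⊕0⊕0⊕1 = 0
Syndrome s8…s1 = 0001 → error at position 1.
Flip position 1: 110100101011001 → 010100101011001

010100101011001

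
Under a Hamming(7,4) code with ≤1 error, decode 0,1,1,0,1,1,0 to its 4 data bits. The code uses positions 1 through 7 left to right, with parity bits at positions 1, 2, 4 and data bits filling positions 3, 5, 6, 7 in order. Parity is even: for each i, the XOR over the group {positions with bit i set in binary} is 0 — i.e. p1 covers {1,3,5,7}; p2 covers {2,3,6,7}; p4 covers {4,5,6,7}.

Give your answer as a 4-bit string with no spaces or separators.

s1 (pos 1,3,5,7): 0⊕1⊕1⊕0 = 0
s2 (pos 2,3,6,7): 1⊕1⊕1⊕0 = 1
s4 (pos 4,5,6,7): 0⊕1⊕1⊕0 = 0
Syndrome s4…s1 = 010 → error at position 2.
Flip position 2: 0110110 → 0010110
Read data bits from positions 3,5,6,7: 1110

1110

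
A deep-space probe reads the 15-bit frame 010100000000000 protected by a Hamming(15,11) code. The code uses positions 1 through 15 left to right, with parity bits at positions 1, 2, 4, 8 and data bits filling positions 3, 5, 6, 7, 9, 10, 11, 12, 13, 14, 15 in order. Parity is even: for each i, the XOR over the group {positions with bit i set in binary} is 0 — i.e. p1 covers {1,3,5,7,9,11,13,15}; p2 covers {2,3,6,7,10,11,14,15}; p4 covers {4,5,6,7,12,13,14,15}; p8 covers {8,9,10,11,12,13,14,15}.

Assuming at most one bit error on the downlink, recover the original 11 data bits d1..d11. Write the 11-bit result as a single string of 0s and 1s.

00100000000

s1 (pos 1,3,5,7,9,11,13,15): 0⊕0⊕0⊕0⊕0⊕0⊕0⊕0 = 0
s2 (pos 2,3,6,7,10,11,14,15): 1⊕0⊕0⊕0⊕0⊕0⊕0⊕0 = 1
s4 (pos 4,5,6,7,12,13,14,15): 1⊕0⊕0⊕0⊕0⊕0⊕0⊕0 = 1
s8 (pos 8,9,10,11,12,13,14,15): 0⊕0⊕0⊕0⊕0⊕0⊕0⊕0 = 0
Syndrome s8…s1 = 0110 → error at position 6.
Flip position 6: 010100000000000 → 010101000000000
Read data bits from positions 3,5,6,7,9,10,11,12,13,14,15: 00100000000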